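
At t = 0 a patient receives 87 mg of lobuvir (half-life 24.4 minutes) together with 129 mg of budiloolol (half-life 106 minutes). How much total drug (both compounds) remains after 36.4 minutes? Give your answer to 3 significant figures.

133 mg

lobuvir: 87 × (1/2)^(36.4/24.4) = 87 × (1/2)^1.4918 ≈ 30.934 mg.
budiloolol: 129 × (1/2)^(36.4/106) = 129 × (1/2)^0.3434 ≈ 101.68 mg.
Total = 30.934 + 101.68 ≈ 132.61 mg.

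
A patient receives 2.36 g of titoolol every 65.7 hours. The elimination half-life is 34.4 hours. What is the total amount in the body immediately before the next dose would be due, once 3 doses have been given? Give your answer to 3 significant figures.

0.840 g

The 3 doses were given 197.1, 131.4, 65.7 hours ago.
Total = 2.36·(1/2)^(197.1/34.4) + 2.36·(1/2)^(131.4/34.4) + 2.36·(1/2)^(65.7/34.4)
      = 0.044475 + 0.16713 + 0.62803 ≈ 0.83963 g.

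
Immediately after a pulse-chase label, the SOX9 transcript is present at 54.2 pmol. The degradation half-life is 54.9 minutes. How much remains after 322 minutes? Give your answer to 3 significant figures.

Number of half-lives: n = 322/54.9 ≈ 5.8652.
Remaining = 54.2 × (1/2)^5.8652 = 54.2 × 0.017155 ≈ 0.92981 pmol.

0.930 pmol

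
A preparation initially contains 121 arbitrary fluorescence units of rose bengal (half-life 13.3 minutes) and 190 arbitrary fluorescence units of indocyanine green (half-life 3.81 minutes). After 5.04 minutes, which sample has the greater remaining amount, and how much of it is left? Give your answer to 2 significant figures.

rose bengal: 121 × (1/2)^0.37895 ≈ 93.049 arbitrary fluorescence units.
indocyanine green: 190 × (1/2)^1.3228 ≈ 75.952 arbitrary fluorescence units.
Rose bengal has more remaining, at ≈ 93.049 arbitrary fluorescence units.

rose bengal, 93 arbitrary fluorescence units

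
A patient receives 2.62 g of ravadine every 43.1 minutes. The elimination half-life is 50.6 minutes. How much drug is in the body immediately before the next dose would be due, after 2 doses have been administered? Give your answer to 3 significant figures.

2.26 g

The 2 doses were given 86.2, 43.1 minutes ago.
Total = 2.62·(1/2)^(86.2/50.6) + 2.62·(1/2)^(43.1/50.6)
      = 0.80441 + 1.4517 ≈ 2.2562 g.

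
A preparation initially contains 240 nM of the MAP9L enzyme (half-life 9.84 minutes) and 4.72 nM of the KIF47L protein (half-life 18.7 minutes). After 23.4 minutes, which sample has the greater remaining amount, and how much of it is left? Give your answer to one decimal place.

MAP9L enzyme: 240 × (1/2)^2.378 ≈ 46.169 nM.
KIF47L protein: 4.72 × (1/2)^1.2513 ≈ 1.9827 nM.
MAP9L enzyme has more remaining, at ≈ 46.169 nM.

MAP9L enzyme, 46.2 nM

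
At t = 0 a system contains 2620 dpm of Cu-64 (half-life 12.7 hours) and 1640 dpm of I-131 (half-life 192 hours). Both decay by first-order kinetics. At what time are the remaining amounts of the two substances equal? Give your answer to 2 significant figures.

9.2 hours

Set 2620·(1/2)^(t/12.7) = 1640·(1/2)^(t/192).
Taking log₂: log₂(2620/1640) = t·(1/12.7 − 1/192).
log₂(1.5976) = 0.67587; 1/12.7 − 1/192 = 0.073532.
t = 0.67587 / 0.073532 ≈ 9.1915 hours.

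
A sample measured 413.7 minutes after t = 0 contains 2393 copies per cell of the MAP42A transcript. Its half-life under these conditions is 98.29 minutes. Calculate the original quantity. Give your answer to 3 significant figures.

Number of half-lives elapsed: n = 413.7/98.29 ≈ 4.209.
A₀ = A × 2^n = 2393 × 2^4.209 = 2393 × 18.494 ≈ 44256 copies per cell.

44300 copies per cell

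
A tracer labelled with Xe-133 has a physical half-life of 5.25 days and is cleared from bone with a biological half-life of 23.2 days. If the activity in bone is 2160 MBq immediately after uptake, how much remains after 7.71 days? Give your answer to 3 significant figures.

620 MBq

1/t_eff = 1/t_phys + 1/t_biol = 1/5.25 + 1/23.2 = 0.23358 per day.
t_eff = 5.25 × 23.2 / (5.25 + 23.2) ≈ 4.2812 days.
Remaining = 2160 × (1/2)^(7.71/4.2812) = 2160 × (1/2)^1.8009 ≈ 619.91 MBq.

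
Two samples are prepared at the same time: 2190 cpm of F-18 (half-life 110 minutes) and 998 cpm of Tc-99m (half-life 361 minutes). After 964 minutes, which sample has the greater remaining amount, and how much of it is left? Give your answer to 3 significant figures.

Tc-99m, 157 cpm

F-18: 2190 × (1/2)^8.7636 ≈ 5.0388 cpm.
Tc-99m: 998 × (1/2)^2.6704 ≈ 156.77 cpm.
Tc-99m has more remaining, at ≈ 156.77 cpm.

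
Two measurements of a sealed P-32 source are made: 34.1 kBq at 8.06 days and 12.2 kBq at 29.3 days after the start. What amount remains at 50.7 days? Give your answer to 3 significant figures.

4.33 kBq

Over Δt = 29.3 − 8.06 = 21.24 days, the level fell by a factor of 34.1/12.2 ≈ 2.7951.
n = log₂(2.7951) ≈ 1.4829 half-lives, so t½ = 21.24/1.4829 ≈ 14.323 days.
From t = 29.3 to t = 50.7: 12.2 × (1/2)^((50.7−29.3)/14.323) ≈ 4.3311 kBq.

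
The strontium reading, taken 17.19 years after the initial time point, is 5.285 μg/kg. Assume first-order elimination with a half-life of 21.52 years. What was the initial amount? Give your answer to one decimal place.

Number of half-lives elapsed: n = 17.19/21.52 ≈ 0.79879.
A₀ = A × 2^n = 5.285 × 2^0.79879 = 5.285 × 1.7396 ≈ 9.194 μg/kg.

9.2 μg/kg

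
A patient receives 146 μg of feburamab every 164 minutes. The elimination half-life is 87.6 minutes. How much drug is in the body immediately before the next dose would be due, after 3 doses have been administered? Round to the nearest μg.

The 3 doses were given 492, 328, 164 minutes ago.
Total = 146·(1/2)^(492/87.6) + 146·(1/2)^(328/87.6) + 146·(1/2)^(164/87.6)
      = 2.976 + 10.895 + 39.882 ≈ 53.753 μg.

54 μg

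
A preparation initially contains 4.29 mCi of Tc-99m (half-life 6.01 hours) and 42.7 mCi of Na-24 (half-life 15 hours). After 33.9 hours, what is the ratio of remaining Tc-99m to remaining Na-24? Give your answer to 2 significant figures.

0.0096

Tc-99m: 4.29 × (1/2)^(33.9/6.01) = 4.29 × (1/2)^5.6406 ≈ 0.085994 mCi.
Na-24: 42.7 × (1/2)^(33.9/15) = 42.7 × (1/2)^2.26 ≈ 8.9146 mCi.
Ratio ≈ 0.085994 / 8.9146 ≈ 0.0096465.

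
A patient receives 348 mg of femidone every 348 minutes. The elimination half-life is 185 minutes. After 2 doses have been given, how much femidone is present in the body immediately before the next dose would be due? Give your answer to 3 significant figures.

120 mg

The 2 doses were given 696, 348 minutes ago.
Total = 348·(1/2)^(696/185) + 348·(1/2)^(348/185)
      = 25.648 + 94.475 ≈ 120.12 mg.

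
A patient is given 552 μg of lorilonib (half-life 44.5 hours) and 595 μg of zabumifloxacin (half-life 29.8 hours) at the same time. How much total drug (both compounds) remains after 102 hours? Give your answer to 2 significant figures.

lorilonib: 552 × (1/2)^(102/44.5) = 552 × (1/2)^2.2921 ≈ 112.7 μg.
zabumifloxacin: 595 × (1/2)^(102/29.8) = 595 × (1/2)^3.4228 ≈ 55.481 μg.
Total = 112.7 + 55.481 ≈ 168.18 μg.

170 μg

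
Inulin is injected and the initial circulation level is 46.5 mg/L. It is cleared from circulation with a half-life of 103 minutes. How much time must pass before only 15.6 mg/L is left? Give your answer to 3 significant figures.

162 minutes

Fraction remaining = 15.6/46.5 ≈ 0.33548.
n = log₂(46.5/15.6) = ln(2.9808)/ln 2 ≈ 1.5757 half-lives.
t = n × t½ = 1.5757 × 103 ≈ 162.3 minutes.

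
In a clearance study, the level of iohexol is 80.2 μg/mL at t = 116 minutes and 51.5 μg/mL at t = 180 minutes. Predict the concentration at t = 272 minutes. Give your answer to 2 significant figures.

27 μg/mL

Over Δt = 180 − 116 = 64 minutes, the level fell by a factor of 80.2/51.5 ≈ 1.5573.
n = log₂(1.5573) ≈ 0.63903 half-lives, so t½ = 64/0.63903 ≈ 100.15 minutes.
From t = 180 to t = 272: 51.5 × (1/2)^((272−180)/100.15) ≈ 27.245 μg/mL.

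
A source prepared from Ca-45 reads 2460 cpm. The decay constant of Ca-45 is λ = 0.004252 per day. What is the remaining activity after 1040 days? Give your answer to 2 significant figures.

t½ = ln 2 / λ = 0.69315 / 0.004252 ≈ 163.02 days.
Number of half-lives: n = 1040/163.02 ≈ 6.3797.
Remaining = 2460 × (1/2)^6.3797 = 2460 × 0.012009 ≈ 29.543 cpm.

30 cpm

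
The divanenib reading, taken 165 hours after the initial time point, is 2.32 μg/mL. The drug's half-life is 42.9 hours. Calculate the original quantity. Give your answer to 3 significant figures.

Number of half-lives elapsed: n = 165/42.9 ≈ 3.8462.
A₀ = A × 2^n = 2.32 × 2^3.8462 = 2.32 × 14.382 ≈ 33.365 μg/mL.

33.4 μg/mL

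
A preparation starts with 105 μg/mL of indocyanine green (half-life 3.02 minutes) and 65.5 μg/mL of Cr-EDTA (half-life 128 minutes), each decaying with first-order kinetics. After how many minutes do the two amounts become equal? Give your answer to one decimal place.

Set 105·(1/2)^(t/3.02) = 65.5·(1/2)^(t/128).
Taking log₂: log₂(105/65.5) = t·(1/3.02 − 1/128).
log₂(1.6031) = 0.68082; 1/3.02 − 1/128 = 0.32331.
t = 0.68082 / 0.32331 ≈ 2.1058 minutes.

2.1 minutes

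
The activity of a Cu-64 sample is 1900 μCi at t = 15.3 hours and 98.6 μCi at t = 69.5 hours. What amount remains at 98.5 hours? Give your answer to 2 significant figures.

Over Δt = 69.5 − 15.3 = 54.2 hours, the level fell by a factor of 1900/98.6 ≈ 19.27.
n = log₂(19.27) ≈ 4.2683 half-lives, so t½ = 54.2/4.2683 ≈ 12.698 hours.
From t = 69.5 to t = 98.5: 98.6 × (1/2)^((98.5−69.5)/12.698) ≈ 20.249 μCi.

20 μCi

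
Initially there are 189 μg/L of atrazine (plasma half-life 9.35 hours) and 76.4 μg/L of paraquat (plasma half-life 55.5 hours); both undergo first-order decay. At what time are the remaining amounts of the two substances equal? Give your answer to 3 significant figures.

Set 189·(1/2)^(t/9.35) = 76.4·(1/2)^(t/55.5).
Taking log₂: log₂(189/76.4) = t·(1/9.35 − 1/55.5).
log₂(2.4738) = 1.3067; 1/9.35 − 1/55.5 = 0.088934.
t = 1.3067 / 0.088934 ≈ 14.693 hours.

14.7 hours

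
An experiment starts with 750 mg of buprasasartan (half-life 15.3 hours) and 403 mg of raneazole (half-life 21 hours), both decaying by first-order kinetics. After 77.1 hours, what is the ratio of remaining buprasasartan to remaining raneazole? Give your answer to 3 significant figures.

buprasasartan: 750 × (1/2)^(77.1/15.3) = 750 × (1/2)^5.0392 ≈ 22.809 mg.
raneazole: 403 × (1/2)^(77.1/21) = 403 × (1/2)^3.6714 ≈ 31.63 mg.
Ratio ≈ 22.809 / 31.63 ≈ 0.72113.

0.721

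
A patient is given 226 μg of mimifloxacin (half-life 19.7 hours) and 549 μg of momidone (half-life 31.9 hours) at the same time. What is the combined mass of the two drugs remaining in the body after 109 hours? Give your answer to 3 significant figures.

56.3 μg

mimifloxacin: 226 × (1/2)^(109/19.7) = 226 × (1/2)^5.533 ≈ 4.881 μg.
momidone: 549 × (1/2)^(109/31.9) = 549 × (1/2)^3.4169 ≈ 51.401 μg.
Total = 4.881 + 51.401 ≈ 56.282 μg.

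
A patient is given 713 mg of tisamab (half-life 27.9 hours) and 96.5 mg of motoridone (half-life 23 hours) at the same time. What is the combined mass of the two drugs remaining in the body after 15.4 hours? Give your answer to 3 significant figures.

547 mg

tisamab: 713 × (1/2)^(15.4/27.9) = 713 × (1/2)^0.55197 ≈ 486.33 mg.
motoridone: 96.5 × (1/2)^(15.4/23) = 96.5 × (1/2)^0.66957 ≈ 60.669 mg.
Total = 486.33 + 60.669 ≈ 547 mg.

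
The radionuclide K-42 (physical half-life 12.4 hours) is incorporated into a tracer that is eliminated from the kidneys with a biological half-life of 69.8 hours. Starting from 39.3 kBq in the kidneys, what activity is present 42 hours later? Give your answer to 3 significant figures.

1/t_eff = 1/t_phys + 1/t_biol = 1/12.4 + 1/69.8 = 0.094972 per hour.
t_eff = 12.4 × 69.8 / (12.4 + 69.8) ≈ 10.529 hours.
Remaining = 39.3 × (1/2)^(42/10.529) = 39.3 × (1/2)^3.9888 ≈ 2.4754 kBq.

2.48 kBq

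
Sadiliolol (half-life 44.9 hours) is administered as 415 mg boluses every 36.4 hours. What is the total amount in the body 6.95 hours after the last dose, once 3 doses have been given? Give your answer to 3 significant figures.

The 3 doses were given 79.75, 43.35, 6.95 hours ago.
Total = 415·(1/2)^(79.75/44.9) + 415·(1/2)^(43.35/44.9) + 415·(1/2)^(6.95/44.9)
      = 121.16 + 212.52 + 372.78 ≈ 706.47 mg.

706 mg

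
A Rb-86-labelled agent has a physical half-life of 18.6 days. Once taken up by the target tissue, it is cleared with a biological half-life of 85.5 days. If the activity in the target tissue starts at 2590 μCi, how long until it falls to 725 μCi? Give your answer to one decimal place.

28.1 days

1/t_eff = 1/t_phys + 1/t_biol = 1/18.6 + 1/85.5 = 0.065459 per day.
t_eff = 18.6 × 85.5 / (18.6 + 85.5) ≈ 15.277 days.
n = log₂(2590/725) ≈ 1.8369; t = 1.8369 × 15.277 ≈ 28.062 days.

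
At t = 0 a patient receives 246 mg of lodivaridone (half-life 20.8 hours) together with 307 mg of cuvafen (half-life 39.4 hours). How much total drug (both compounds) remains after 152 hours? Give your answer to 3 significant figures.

lodivaridone: 246 × (1/2)^(152/20.8) = 246 × (1/2)^7.3077 ≈ 1.5527 mg.
cuvafen: 307 × (1/2)^(152/39.4) = 307 × (1/2)^3.8579 ≈ 21.174 mg.
Total = 1.5527 + 21.174 ≈ 22.727 mg.

22.7 mg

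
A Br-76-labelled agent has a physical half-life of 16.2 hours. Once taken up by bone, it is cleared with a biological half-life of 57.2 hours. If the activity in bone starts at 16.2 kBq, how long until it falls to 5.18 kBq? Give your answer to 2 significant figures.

1/t_eff = 1/t_phys + 1/t_biol = 1/16.2 + 1/57.2 = 0.079211 per hour.
t_eff = 16.2 × 57.2 / (16.2 + 57.2) ≈ 12.625 hours.
n = log₂(16.2/5.18) ≈ 1.645; t = 1.645 × 12.625 ≈ 20.767 hours.

21 hours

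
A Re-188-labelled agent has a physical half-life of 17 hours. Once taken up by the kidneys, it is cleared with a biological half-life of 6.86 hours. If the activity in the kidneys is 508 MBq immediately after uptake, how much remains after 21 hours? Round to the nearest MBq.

26 MBq

1/t_eff = 1/t_phys + 1/t_biol = 1/17 + 1/6.86 = 0.2046 per hour.
t_eff = 17 × 6.86 / (17 + 6.86) ≈ 4.8877 hours.
Remaining = 508 × (1/2)^(21/4.8877) = 508 × (1/2)^4.2965 ≈ 25.851 MBq.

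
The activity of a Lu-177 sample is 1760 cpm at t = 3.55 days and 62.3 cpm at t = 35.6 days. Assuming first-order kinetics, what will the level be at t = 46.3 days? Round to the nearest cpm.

20 cpm

Over Δt = 35.6 − 3.55 = 32.05 days, the level fell by a factor of 1760/62.3 ≈ 28.25.
n = log₂(28.25) ≈ 4.8202 half-lives, so t½ = 32.05/4.8202 ≈ 6.6491 days.
From t = 35.6 to t = 46.3: 62.3 × (1/2)^((46.3−35.6)/6.6491) ≈ 20.42 cpm.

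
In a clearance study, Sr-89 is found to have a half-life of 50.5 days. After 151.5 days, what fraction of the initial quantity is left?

0.125

n = 151.5/50.5 ≈ 3 half-lives.
Fraction remaining = (1/2)^3 ≈ 0.125.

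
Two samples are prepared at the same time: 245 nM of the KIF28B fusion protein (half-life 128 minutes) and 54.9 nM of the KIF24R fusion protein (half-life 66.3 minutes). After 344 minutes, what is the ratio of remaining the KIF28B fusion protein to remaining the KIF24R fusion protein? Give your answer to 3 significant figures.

25.3

KIF28B fusion protein: 245 × (1/2)^(344/128) = 245 × (1/2)^2.6875 ≈ 38.032 nM.
KIF24R fusion protein: 54.9 × (1/2)^(344/66.3) = 54.9 × (1/2)^5.1885 ≈ 1.5055 nM.
Ratio ≈ 38.032 / 1.5055 ≈ 25.263.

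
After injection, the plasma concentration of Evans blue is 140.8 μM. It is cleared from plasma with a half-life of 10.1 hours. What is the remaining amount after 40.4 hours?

Elapsed time is 4 half-lives (40.4/10.1).
Each half-life halves the amount: 140.8 × (1/2)^4 = 140.8/16 = 8.8 μM.

8.8 μM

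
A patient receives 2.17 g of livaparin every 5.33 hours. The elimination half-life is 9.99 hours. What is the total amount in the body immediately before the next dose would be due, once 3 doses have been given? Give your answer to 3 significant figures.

3.25 g

The 3 doses were given 15.99, 10.66, 5.33 hours ago.
Total = 2.17·(1/2)^(15.99/9.99) + 2.17·(1/2)^(10.66/9.99) + 2.17·(1/2)^(5.33/9.99)
      = 0.71554 + 1.0357 + 1.4992 ≈ 3.2504 g.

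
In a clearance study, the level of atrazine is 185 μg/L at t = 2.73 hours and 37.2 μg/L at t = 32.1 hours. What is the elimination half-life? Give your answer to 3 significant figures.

Over Δt = 32.1 − 2.73 = 29.37 hours, the level fell by a factor of 185/37.2 ≈ 4.9731.
n = log₂(4.9731) ≈ 2.3142 half-lives, so t½ = 29.37/2.3142 ≈ 12.691 hours.

12.7 hours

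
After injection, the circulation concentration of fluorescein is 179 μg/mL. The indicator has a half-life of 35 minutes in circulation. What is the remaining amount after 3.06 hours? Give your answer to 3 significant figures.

Convert the elapsed time: 3.06 hours = 183.6 minutes.
Number of half-lives: n = 183.6/35 ≈ 5.2457.
Remaining = 179 × (1/2)^5.2457 = 179 × 0.026356 ≈ 4.7178 μg/mL.

4.72 μg/mL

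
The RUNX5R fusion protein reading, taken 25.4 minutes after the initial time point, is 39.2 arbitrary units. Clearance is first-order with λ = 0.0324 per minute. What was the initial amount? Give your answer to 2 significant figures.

t½ = ln 2 / λ = 0.69315 / 0.0324 ≈ 21.393 minutes.
Number of half-lives elapsed: n = 25.4/21.393 ≈ 1.1873.
A₀ = A × 2^n = 39.2 × 2^1.1873 = 39.2 × 2.2772 ≈ 89.267 arbitrary units.

89 arbitrary units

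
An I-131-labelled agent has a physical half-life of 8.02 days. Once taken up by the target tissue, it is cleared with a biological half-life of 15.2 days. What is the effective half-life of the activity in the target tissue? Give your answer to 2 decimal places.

1/t_eff = 1/t_phys + 1/t_biol = 1/8.02 + 1/15.2 = 0.19048 per day.
t_eff = 8.02 × 15.2 / (8.02 + 15.2) ≈ 5.25 days.

5.25 days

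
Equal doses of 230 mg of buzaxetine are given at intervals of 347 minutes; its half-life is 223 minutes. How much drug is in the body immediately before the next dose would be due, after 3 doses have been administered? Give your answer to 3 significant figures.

114 mg

The 3 doses were given 1041, 694, 347 minutes ago.
Total = 230·(1/2)^(1041/223) + 230·(1/2)^(694/223) + 230·(1/2)^(347/223)
      = 9.0463 + 26.601 + 78.218 ≈ 113.87 mg.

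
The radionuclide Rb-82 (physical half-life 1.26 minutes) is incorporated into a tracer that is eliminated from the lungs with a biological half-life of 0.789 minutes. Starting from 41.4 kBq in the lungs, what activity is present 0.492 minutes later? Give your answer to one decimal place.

1/t_eff = 1/t_phys + 1/t_biol = 1/1.26 + 1/0.789 = 2.0611 per minute.
t_eff = 1.26 × 0.789 / (1.26 + 0.789) ≈ 0.48518 minutes.
Remaining = 41.4 × (1/2)^(0.492/0.48518) = 41.4 × (1/2)^1.0141 ≈ 20.499 kBq.

20.5 kBq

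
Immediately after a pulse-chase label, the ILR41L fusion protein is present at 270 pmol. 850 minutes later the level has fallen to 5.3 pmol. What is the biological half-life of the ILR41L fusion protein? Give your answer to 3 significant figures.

150 minutes

A/A₀ = 5.3/270 ≈ 0.01963.
n = log₂(50.943) ≈ 5.6708 half-lives elapsed in 850 minutes.
t½ = 850/5.6708 ≈ 149.89 minutes.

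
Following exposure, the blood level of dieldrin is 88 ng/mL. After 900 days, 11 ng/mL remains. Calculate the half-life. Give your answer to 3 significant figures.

A/A₀ = 11/88 ≈ 0.125.
n = log₂(8) ≈ 3 half-lives elapsed in 900 days.
t½ = 900/3 ≈ 300 days.

300 days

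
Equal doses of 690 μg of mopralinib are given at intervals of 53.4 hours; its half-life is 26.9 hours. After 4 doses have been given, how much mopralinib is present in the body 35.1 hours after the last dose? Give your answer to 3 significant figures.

The 4 doses were given 195.3, 141.9, 88.5, 35.1 hours ago.
Total = 690·(1/2)^(195.3/26.9) + 690·(1/2)^(141.9/26.9) + 690·(1/2)^(88.5/26.9) + 690·(1/2)^(35.1/26.9)
      = 4.5009 + 17.819 + 70.546 + 279.29 ≈ 372.16 μg.

372 μg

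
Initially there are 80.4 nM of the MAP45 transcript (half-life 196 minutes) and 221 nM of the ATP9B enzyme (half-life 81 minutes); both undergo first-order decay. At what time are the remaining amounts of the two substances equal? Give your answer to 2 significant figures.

200 minutes

Set 80.4·(1/2)^(t/196) = 221·(1/2)^(t/81).
Taking log₂: log₂(80.4/221) = t·(1/196 − 1/81).
log₂(0.3638) = -1.4588; 1/196 − 1/81 = -0.0072436.
t = -1.4588 / -0.0072436 ≈ 201.39 minutes.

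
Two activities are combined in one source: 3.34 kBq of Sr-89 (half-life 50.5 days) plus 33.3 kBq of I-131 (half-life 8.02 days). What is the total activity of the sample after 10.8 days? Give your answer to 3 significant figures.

16.0 kBq

Sr-89: 3.34 × (1/2)^(10.8/50.5) = 3.34 × (1/2)^0.21386 ≈ 2.8798 kBq.
I-131: 33.3 × (1/2)^(10.8/8.02) = 33.3 × (1/2)^1.3466 ≈ 13.094 kBq.
Total = 2.8798 + 13.094 ≈ 15.974 kBq.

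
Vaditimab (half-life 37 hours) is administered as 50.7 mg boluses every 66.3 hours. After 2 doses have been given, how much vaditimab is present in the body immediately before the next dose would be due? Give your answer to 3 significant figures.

The 2 doses were given 132.6, 66.3 hours ago.
Total = 50.7·(1/2)^(132.6/37) + 50.7·(1/2)^(66.3/37)
      = 4.2285 + 14.642 ≈ 18.87 mg.

18.9 mg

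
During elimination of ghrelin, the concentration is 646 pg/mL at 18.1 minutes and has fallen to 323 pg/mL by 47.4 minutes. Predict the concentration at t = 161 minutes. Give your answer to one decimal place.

Over Δt = 47.4 − 18.1 = 29.3 minutes, the level fell by a factor of 646/323 ≈ 2.
n = log₂(2) ≈ 1 half-lives, so t½ = 29.3/1 ≈ 29.3 minutes.
From t = 47.4 to t = 161: 323 × (1/2)^((161−47.4)/29.3) ≈ 21.982 pg/mL.

22.0 pg/mL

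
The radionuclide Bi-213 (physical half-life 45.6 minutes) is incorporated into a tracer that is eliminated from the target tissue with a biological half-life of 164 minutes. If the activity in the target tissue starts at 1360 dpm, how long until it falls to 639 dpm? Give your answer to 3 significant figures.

1/t_eff = 1/t_phys + 1/t_biol = 1/45.6 + 1/164 = 0.028027 per minute.
t_eff = 45.6 × 164 / (45.6 + 164) ≈ 35.679 minutes.
n = log₂(1360/639) ≈ 1.0897; t = 1.0897 × 35.679 ≈ 38.881 minutes.

38.9 minutes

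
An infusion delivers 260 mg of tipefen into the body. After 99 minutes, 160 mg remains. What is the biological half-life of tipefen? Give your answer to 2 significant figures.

140 minutes

A/A₀ = 160/260 ≈ 0.61538.
n = log₂(1.625) ≈ 0.70044 half-lives elapsed in 99 minutes.
t½ = 99/0.70044 ≈ 141.34 minutes.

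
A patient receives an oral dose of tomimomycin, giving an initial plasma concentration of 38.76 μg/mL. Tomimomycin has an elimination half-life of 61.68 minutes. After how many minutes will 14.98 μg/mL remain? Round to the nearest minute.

85 minutes

Fraction remaining = 14.98/38.76 ≈ 0.38648.
n = log₂(38.76/14.98) = ln(2.5874)/ln 2 ≈ 1.3715 half-lives.
t = n × t½ = 1.3715 × 61.68 ≈ 84.596 minutes.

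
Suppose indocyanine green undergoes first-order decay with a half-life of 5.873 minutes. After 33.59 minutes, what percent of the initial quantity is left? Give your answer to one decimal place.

1.9%

n = 33.59/5.873 ≈ 5.7194 half-lives.
Fraction remaining = (1/2)^5.7194 ≈ 0.01898, i.e. 1.898%.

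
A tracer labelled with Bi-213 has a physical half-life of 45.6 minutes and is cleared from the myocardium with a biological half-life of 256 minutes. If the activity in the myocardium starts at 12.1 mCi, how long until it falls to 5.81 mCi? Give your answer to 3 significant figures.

1/t_eff = 1/t_phys + 1/t_biol = 1/45.6 + 1/256 = 0.025836 per minute.
t_eff = 45.6 × 256 / (45.6 + 256) ≈ 38.706 minutes.
n = log₂(12.1/5.81) ≈ 1.0584; t = 1.0584 × 38.706 ≈ 40.966 minutes.

41.0 minutes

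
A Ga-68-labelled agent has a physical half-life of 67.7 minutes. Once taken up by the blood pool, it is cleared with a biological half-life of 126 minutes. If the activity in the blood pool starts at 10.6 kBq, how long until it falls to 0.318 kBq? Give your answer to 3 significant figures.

1/t_eff = 1/t_phys + 1/t_biol = 1/67.7 + 1/126 = 0.022708 per minute.
t_eff = 67.7 × 126 / (67.7 + 126) ≈ 44.038 minutes.
n = log₂(10.6/0.318) ≈ 5.0589; t = 5.0589 × 44.038 ≈ 222.78 minutes.

223 minutes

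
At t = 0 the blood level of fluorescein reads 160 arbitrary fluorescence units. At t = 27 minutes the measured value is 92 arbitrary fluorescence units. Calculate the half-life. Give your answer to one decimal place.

33.8 minutes

A/A₀ = 92/160 ≈ 0.575.
n = log₂(1.7391) ≈ 0.79837 half-lives elapsed in 27 minutes.
t½ = 27/0.79837 ≈ 33.819 minutes.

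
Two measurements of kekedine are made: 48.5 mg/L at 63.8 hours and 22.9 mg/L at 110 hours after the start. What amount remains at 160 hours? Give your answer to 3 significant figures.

Over Δt = 110 − 63.8 = 46.2 hours, the level fell by a factor of 48.5/22.9 ≈ 2.1179.
n = log₂(2.1179) ≈ 1.0826 half-lives, so t½ = 46.2/1.0826 ≈ 42.674 hours.
From t = 110 to t = 160: 22.9 × (1/2)^((160−110)/42.674) ≈ 10.165 mg/L.

10.2 mg/L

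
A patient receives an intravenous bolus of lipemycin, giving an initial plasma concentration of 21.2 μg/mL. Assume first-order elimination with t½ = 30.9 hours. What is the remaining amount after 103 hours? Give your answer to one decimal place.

Number of half-lives: n = 103/30.9 ≈ 3.3333.
Remaining = 21.2 × (1/2)^3.3333 = 21.2 × 0.099213 ≈ 2.1033 μg/mL.

2.1 μg/mL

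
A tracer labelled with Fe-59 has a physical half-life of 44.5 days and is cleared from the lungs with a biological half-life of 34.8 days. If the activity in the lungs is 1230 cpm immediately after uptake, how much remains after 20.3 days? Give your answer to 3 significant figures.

1/t_eff = 1/t_phys + 1/t_biol = 1/44.5 + 1/34.8 = 0.051208 per day.
t_eff = 44.5 × 34.8 / (44.5 + 34.8) ≈ 19.528 days.
Remaining = 1230 × (1/2)^(20.3/19.528) = 1230 × (1/2)^1.0395 ≈ 598.38 cpm.

598 cpm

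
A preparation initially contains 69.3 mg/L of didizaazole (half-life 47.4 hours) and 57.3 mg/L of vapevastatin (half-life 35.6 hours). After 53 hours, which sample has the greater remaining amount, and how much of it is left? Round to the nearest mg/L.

didizaazole: 69.3 × (1/2)^1.1181 ≈ 31.926 mg/L.
vapevastatin: 57.3 × (1/2)^1.4888 ≈ 20.417 mg/L.
Didizaazole has more remaining, at ≈ 31.926 mg/L.

didizaazole, 32 mg/L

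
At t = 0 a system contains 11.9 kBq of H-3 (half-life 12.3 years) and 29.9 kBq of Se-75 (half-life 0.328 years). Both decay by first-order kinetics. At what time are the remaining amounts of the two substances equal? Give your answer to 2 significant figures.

0.45 years

Set 11.9·(1/2)^(t/12.3) = 29.9·(1/2)^(t/0.328).
Taking log₂: log₂(11.9/29.9) = t·(1/12.3 − 1/0.328).
log₂(0.39799) = -1.3292; 1/12.3 − 1/0.328 = -2.9675.
t = -1.3292 / -2.9675 ≈ 0.44792 years.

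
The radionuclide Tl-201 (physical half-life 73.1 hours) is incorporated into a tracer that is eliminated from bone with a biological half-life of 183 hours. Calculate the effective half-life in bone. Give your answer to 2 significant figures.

52 hours

1/t_eff = 1/t_phys + 1/t_biol = 1/73.1 + 1/183 = 0.019144 per hour.
t_eff = 73.1 × 183 / (73.1 + 183) ≈ 52.235 hours.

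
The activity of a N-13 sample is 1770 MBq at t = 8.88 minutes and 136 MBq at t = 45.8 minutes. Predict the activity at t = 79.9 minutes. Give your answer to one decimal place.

Over Δt = 45.8 − 8.88 = 36.92 minutes, the level fell by a factor of 1770/136 ≈ 13.015.
n = log₂(13.015) ≈ 3.7021 half-lives, so t½ = 36.92/3.7021 ≈ 9.9728 minutes.
From t = 45.8 to t = 79.9: 136 × (1/2)^((79.9−45.8)/9.9728) ≈ 12.712 MBq.

12.7 MBq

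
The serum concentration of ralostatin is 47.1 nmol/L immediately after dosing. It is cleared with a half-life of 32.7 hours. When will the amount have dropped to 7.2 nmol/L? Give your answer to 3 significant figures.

Fraction remaining = 7.2/47.1 ≈ 0.15287.
n = log₂(47.1/7.2) = ln(6.5417)/ln 2 ≈ 2.7097 half-lives.
t = n × t½ = 2.7097 × 32.7 ≈ 88.606 hours.

88.6 hours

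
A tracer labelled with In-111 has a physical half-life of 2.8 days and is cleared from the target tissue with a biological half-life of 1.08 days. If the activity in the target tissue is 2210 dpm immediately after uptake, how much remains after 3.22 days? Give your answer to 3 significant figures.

126 dpm

1/t_eff = 1/t_phys + 1/t_biol = 1/2.8 + 1/1.08 = 1.2831 per day.
t_eff = 2.8 × 1.08 / (2.8 + 1.08) ≈ 0.77938 days.
Remaining = 2210 × (1/2)^(3.22/0.77938) = 2210 × (1/2)^4.1315 ≈ 126.09 dpm.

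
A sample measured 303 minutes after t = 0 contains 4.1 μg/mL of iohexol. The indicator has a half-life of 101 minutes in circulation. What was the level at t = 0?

Number of half-lives elapsed: n = 303/101 ≈ 3.
A₀ = A × 2^n = 4.1 × 2^3 = 4.1 × 8 ≈ 32.8 μg/mL.

32.8 μg/mL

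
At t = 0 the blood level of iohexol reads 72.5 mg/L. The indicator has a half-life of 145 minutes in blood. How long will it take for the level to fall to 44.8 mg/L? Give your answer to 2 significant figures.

100 minutes

Fraction remaining = 44.8/72.5 ≈ 0.61793.
n = log₂(72.5/44.8) = ln(1.6183)/ln 2 ≈ 0.69448 half-lives.
t = n × t½ = 0.69448 × 145 ≈ 100.7 minutes.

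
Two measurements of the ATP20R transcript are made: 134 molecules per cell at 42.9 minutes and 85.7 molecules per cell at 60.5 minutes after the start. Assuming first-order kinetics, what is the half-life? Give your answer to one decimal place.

27.3 minutes

Over Δt = 60.5 − 42.9 = 17.6 minutes, the level fell by a factor of 134/85.7 ≈ 1.5636.
n = log₂(1.5636) ≈ 0.64487 half-lives, so t½ = 17.6/0.64487 ≈ 27.292 minutes.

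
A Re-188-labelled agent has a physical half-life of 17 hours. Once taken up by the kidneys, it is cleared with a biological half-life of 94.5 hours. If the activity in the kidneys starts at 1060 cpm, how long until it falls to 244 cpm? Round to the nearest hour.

31 hours

1/t_eff = 1/t_phys + 1/t_biol = 1/17 + 1/94.5 = 0.069406 per hour.
t_eff = 17 × 94.5 / (17 + 94.5) ≈ 14.408 hours.
n = log₂(1060/244) ≈ 2.1191; t = 2.1191 × 14.408 ≈ 30.532 hours.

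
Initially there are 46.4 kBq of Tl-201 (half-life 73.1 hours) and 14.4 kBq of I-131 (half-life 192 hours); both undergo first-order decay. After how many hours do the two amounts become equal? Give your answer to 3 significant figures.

Set 46.4·(1/2)^(t/73.1) = 14.4·(1/2)^(t/192).
Taking log₂: log₂(46.4/14.4) = t·(1/73.1 − 1/192).
log₂(3.2222) = 1.6881; 1/73.1 − 1/192 = 0.0084716.
t = 1.6881 / 0.0084716 ≈ 199.26 hours.

199 hours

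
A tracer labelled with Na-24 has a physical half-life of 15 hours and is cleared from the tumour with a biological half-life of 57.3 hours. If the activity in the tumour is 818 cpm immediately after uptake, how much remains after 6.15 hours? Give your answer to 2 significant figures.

570 cpm

1/t_eff = 1/t_phys + 1/t_biol = 1/15 + 1/57.3 = 0.084119 per hour.
t_eff = 15 × 57.3 / (15 + 57.3) ≈ 11.888 hours.
Remaining = 818 × (1/2)^(6.15/11.888) = 818 × (1/2)^0.51733 ≈ 571.51 cpm.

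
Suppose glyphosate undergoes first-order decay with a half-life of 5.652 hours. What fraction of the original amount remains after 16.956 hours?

0.125

n = 16.956/5.652 ≈ 3 half-lives.
Fraction remaining = (1/2)^3 ≈ 0.125.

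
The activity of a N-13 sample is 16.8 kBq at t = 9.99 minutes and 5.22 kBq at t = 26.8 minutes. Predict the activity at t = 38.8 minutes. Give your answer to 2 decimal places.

2.27 kBq

Over Δt = 26.8 − 9.99 = 16.81 minutes, the level fell by a factor of 16.8/5.22 ≈ 3.2184.
n = log₂(3.2184) ≈ 1.6863 half-lives, so t½ = 16.81/1.6863 ≈ 9.9683 minutes.
From t = 26.8 to t = 38.8: 5.22 × (1/2)^((38.8−26.8)/9.9683) ≈ 2.2661 kBq.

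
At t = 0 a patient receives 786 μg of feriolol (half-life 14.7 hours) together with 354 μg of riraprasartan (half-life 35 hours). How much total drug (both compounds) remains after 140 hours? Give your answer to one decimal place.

feriolol: 786 × (1/2)^(140/14.7) = 786 × (1/2)^9.5238 ≈ 1.0678 μg.
riraprasartan: 354 × (1/2)^(140/35) = 354 × (1/2)^4 ≈ 22.125 μg.
Total = 1.0678 + 22.125 ≈ 23.193 μg.

23.2 μg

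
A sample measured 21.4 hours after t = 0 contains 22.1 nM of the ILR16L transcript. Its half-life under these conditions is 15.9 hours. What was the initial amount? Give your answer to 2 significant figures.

56 nM

Number of half-lives elapsed: n = 21.4/15.9 ≈ 1.3459.
A₀ = A × 2^n = 22.1 × 2^1.3459 = 22.1 × 2.5419 ≈ 56.176 nM.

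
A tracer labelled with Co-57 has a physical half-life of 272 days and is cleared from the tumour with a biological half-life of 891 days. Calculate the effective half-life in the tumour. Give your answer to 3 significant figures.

208 days

1/t_eff = 1/t_phys + 1/t_biol = 1/272 + 1/891 = 0.0047988 per day.
t_eff = 272 × 891 / (272 + 891) ≈ 208.39 days.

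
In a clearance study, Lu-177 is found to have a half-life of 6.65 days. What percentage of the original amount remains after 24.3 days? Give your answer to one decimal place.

n = 24.3/6.65 ≈ 3.6541 half-lives.
Fraction remaining = (1/2)^3.6541 ≈ 0.079432, i.e. 7.9432%.

7.9%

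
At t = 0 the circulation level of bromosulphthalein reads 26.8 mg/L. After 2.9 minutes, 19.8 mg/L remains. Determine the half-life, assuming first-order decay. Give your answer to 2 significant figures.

6.6 minutes

A/A₀ = 19.8/26.8 ≈ 0.73881.
n = log₂(1.3535) ≈ 0.43673 half-lives elapsed in 2.9 minutes.
t½ = 2.9/0.43673 ≈ 6.6402 minutes.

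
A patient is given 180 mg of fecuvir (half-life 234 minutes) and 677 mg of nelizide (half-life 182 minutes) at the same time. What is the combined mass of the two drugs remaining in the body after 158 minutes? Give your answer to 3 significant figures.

484 mg

fecuvir: 180 × (1/2)^(158/234) = 180 × (1/2)^0.67521 ≈ 112.72 mg.
nelizide: 677 × (1/2)^(158/182) = 677 × (1/2)^0.86813 ≈ 370.9 mg.
Total = 112.72 + 370.9 ≈ 483.62 mg.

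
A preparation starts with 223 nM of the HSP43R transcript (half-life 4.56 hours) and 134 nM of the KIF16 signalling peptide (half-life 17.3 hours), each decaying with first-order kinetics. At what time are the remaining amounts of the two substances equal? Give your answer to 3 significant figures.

Set 223·(1/2)^(t/4.56) = 134·(1/2)^(t/17.3).
Taking log₂: log₂(223/134) = t·(1/4.56 − 1/17.3).
log₂(1.6642) = 0.73481; 1/4.56 − 1/17.3 = 0.16149.
t = 0.73481 / 0.16149 ≈ 4.5501 hours.

4.55 hours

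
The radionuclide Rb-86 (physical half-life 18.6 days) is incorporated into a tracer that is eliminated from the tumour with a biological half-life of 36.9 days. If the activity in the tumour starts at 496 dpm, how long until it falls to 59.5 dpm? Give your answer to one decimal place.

1/t_eff = 1/t_phys + 1/t_biol = 1/18.6 + 1/36.9 = 0.080864 per day.
t_eff = 18.6 × 36.9 / (18.6 + 36.9) ≈ 12.366 days.
n = log₂(496/59.5) ≈ 3.0594; t = 3.0594 × 12.366 ≈ 37.834 days.

37.8 days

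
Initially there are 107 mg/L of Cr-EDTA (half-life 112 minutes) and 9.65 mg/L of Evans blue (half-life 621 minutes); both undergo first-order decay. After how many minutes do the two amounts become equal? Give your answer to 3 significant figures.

Set 107·(1/2)^(t/112) = 9.65·(1/2)^(t/621).
Taking log₂: log₂(107/9.65) = t·(1/112 − 1/621).
log₂(11.088) = 3.4709; 1/112 − 1/621 = 0.0073183.
t = 3.4709 / 0.0073183 ≈ 474.28 minutes.

474 minutes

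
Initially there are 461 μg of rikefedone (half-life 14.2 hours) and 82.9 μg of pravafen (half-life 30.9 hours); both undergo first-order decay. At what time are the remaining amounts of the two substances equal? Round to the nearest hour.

65 hours

Set 461·(1/2)^(t/14.2) = 82.9·(1/2)^(t/30.9).
Taking log₂: log₂(461/82.9) = t·(1/14.2 − 1/30.9).
log₂(5.5609) = 2.4753; 1/14.2 − 1/30.9 = 0.03806.
t = 2.4753 / 0.03806 ≈ 65.037 hours.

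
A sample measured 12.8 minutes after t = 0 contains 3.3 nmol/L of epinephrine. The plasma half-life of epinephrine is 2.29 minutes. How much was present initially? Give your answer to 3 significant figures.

159 nmol/L

Number of half-lives elapsed: n = 12.8/2.29 ≈ 5.5895.
A₀ = A × 2^n = 3.3 × 2^5.5895 = 3.3 × 48.152 ≈ 158.9 nmol/L.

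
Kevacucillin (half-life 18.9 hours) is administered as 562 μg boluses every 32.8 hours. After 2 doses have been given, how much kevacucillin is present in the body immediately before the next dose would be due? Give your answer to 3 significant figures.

The 2 doses were given 65.6, 32.8 hours ago.
Total = 562·(1/2)^(65.6/18.9) + 562·(1/2)^(32.8/18.9)
      = 50.686 + 168.78 ≈ 219.46 μg.

219 μg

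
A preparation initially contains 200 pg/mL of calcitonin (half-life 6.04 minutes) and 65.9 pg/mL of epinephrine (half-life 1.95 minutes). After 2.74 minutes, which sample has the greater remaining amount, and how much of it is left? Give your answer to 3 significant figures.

calcitonin: 200 × (1/2)^0.45364 ≈ 146.04 pg/mL.
epinephrine: 65.9 × (1/2)^1.4051 ≈ 24.883 pg/mL.
Calcitonin has more remaining, at ≈ 146.04 pg/mL.

calcitonin, 146 pg/mL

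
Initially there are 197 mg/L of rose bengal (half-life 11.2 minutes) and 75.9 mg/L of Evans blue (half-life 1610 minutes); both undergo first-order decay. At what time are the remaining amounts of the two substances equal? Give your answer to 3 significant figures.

Set 197·(1/2)^(t/11.2) = 75.9·(1/2)^(t/1610).
Taking log₂: log₂(197/75.9) = t·(1/11.2 − 1/1610).
log₂(2.5955) = 1.376; 1/11.2 − 1/1610 = 0.088665.
t = 1.376 / 0.088665 ≈ 15.519 minutes.

15.5 minutes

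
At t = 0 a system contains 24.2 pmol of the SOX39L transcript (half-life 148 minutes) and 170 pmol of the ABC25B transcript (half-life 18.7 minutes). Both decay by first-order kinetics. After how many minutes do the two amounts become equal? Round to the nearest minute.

60 minutes

Set 24.2·(1/2)^(t/148) = 170·(1/2)^(t/18.7).
Taking log₂: log₂(24.2/170) = t·(1/148 − 1/18.7).
log₂(0.14235) = -2.8125; 1/148 − 1/18.7 = -0.046719.
t = -2.8125 / -0.046719 ≈ 60.199 minutes.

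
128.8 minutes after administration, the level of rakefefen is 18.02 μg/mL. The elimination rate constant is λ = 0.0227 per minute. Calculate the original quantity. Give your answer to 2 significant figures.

340 μg/mL

t½ = ln 2 / λ = 0.69315 / 0.0227 ≈ 30.535 minutes.
Number of half-lives elapsed: n = 128.8/30.535 ≈ 4.2181.
A₀ = A × 2^n = 18.02 × 2^4.2181 = 18.02 × 18.611 ≈ 335.37 μg/mL.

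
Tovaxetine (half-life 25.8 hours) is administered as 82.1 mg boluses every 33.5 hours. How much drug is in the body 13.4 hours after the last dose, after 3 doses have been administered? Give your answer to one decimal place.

The 3 doses were given 80.4, 46.9, 13.4 hours ago.
Total = 82.1·(1/2)^(80.4/25.8) + 82.1·(1/2)^(46.9/25.8) + 82.1·(1/2)^(13.4/25.8)
      = 9.4678 + 23.287 + 57.279 ≈ 90.034 mg.

90.0 mg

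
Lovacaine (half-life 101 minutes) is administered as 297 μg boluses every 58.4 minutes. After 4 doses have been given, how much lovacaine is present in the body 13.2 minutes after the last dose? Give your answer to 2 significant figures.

The 4 doses were given 188.4, 130, 71.6, 13.2 minutes ago.
Total = 297·(1/2)^(188.4/101) + 297·(1/2)^(130/101) + 297·(1/2)^(71.6/101) + 297·(1/2)^(13.2/101)
      = 81.514 + 121.7 + 181.7 + 271.28 ≈ 656.19 μg.

660 μg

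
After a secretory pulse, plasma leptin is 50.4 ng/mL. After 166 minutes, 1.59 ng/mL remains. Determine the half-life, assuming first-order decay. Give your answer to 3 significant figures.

A/A₀ = 1.59/50.4 ≈ 0.031548.
n = log₂(31.698) ≈ 4.9863 half-lives elapsed in 166 minutes.
t½ = 166/4.9863 ≈ 33.291 minutes.

33.3 minutes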